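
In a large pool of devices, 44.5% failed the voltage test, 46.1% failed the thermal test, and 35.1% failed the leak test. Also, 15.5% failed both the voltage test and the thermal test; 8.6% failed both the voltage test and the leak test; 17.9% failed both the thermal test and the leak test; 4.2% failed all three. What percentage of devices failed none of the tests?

12.1%

P(at least one) = 44.5 + 46.1 + 35.1 − 15.5 − 8.6 − 17.9 + 4.2 = 87.9%
P(none) = 100% − 87.9% = 12.1%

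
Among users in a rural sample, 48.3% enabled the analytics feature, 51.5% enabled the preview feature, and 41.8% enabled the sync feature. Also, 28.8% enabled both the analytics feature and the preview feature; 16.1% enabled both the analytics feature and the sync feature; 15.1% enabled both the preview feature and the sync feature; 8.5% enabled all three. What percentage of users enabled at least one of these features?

90.1%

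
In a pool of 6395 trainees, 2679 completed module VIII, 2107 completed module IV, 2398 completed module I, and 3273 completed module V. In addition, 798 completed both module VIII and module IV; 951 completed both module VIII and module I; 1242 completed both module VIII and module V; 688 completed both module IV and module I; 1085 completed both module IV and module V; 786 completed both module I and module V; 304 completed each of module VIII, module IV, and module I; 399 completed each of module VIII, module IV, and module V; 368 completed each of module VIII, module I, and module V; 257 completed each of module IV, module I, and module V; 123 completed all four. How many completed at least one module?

|at least one| = 2679 + 2107 + 2398 + 3273 − 798 − 951 − 1242 − 688 − 1085 − 786 + 304 + 399 + 368 + 257 − 123 = 6112

6112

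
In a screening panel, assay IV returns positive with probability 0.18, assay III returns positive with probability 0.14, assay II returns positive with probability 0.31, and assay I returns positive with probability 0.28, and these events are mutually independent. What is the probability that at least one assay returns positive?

0.64965664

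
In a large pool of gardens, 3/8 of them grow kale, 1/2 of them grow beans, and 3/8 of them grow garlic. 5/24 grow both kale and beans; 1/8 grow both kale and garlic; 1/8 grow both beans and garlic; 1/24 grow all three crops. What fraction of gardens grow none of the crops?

P(union) = 3/8 + 1/2 + 3/8 − 5/24 − 1/8 − 1/8 + 1/24 = 5/6
P(none) = 1 − 5/6 = 1/6

1/6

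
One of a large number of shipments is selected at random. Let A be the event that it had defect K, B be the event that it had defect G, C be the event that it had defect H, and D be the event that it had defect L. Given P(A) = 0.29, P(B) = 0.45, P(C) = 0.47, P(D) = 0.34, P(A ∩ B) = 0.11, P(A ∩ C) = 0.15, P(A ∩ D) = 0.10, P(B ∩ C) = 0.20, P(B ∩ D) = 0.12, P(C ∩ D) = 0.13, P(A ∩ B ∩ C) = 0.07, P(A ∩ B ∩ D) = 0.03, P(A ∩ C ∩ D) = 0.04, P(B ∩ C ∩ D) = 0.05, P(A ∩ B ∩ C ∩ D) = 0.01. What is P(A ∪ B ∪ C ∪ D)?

0.92

Inclusion–exclusion gives
P(A ∪ B ∪ C ∪ D) = 0.29 + 0.45 + 0.47 + 0.34 − 0.11 − 0.15 − 0.10 − 0.20 − 0.12 − 0.13 + 0.07 + 0.03 + 0.04 + 0.05 − 0.01 = 0.92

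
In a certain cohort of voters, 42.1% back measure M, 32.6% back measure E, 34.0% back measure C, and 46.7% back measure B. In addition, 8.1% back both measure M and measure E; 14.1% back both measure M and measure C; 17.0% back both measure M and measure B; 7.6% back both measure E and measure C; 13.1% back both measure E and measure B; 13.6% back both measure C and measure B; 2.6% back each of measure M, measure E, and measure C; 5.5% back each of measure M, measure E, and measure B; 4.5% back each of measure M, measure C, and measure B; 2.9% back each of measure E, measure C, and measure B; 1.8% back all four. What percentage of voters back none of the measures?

4.4%

Inclusion–exclusion gives
P(at least one) = 42.1 + 32.6 + 34.0 + 46.7 − 8.1 − 14.1 − 17.0 − 7.6 − 13.1 − 13.6 + 2.6 + 5.5 + 4.5 + 2.9 − 1.8 = 95.6%
P(none) = 100% − 95.6% = 4.4%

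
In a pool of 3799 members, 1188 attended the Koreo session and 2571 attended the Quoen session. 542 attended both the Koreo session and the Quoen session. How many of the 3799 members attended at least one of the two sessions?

3217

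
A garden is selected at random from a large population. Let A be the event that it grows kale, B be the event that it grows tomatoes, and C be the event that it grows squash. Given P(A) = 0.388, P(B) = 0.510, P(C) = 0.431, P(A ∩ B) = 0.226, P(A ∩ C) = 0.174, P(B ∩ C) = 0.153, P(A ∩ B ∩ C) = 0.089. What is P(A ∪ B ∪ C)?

Apply inclusion-exclusion:
P(A ∪ B ∪ C) = 0.388 + 0.510 + 0.431 − 0.226 − 0.174 − 0.153 + 0.089 = 0.865

0.865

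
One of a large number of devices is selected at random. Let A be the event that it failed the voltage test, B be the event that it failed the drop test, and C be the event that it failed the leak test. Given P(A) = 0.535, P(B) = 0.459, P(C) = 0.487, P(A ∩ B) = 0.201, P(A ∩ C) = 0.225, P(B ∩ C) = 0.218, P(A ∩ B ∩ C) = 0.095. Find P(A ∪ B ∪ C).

0.932

P(A ∪ B ∪ C) = 0.535 + 0.459 + 0.487 − 0.201 − 0.225 − 0.218 + 0.095 = 0.932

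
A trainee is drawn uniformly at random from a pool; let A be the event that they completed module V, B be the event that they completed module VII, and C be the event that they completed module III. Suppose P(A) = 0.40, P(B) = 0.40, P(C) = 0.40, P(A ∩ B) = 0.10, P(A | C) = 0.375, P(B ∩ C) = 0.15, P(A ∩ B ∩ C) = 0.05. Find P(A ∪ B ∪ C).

0.85

P(A ∩ C) = P(C)·P(A|C) = 0.40 × 0.375 = 0.15
By inclusion-exclusion,
P(A ∪ B ∪ C) = 0.40 + 0.40 + 0.40 − 0.10 − 0.15 − 0.15 + 0.05 = 0.85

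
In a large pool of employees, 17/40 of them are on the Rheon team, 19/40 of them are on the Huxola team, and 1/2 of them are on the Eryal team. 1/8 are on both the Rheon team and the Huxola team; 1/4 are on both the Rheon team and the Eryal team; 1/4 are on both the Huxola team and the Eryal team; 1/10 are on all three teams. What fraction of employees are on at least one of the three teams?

7/8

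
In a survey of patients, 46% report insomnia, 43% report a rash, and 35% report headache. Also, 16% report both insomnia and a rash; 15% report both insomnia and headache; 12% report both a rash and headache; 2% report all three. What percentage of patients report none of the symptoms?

17%

By inclusion-exclusion,
P(union) = 46 + 43 + 35 − 16 − 15 − 12 + 2 = 83%
P(none) = 100% − 83% = 17%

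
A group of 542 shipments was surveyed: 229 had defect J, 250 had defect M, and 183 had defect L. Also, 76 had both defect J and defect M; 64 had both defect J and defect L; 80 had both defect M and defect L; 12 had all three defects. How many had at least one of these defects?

454

Apply inclusion-exclusion:
|union| = 229 + 250 + 183 − 76 − 64 − 80 + 12 = 454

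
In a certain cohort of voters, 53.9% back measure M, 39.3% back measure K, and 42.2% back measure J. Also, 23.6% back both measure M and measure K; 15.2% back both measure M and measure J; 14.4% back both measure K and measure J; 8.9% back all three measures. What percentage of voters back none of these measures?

8.9%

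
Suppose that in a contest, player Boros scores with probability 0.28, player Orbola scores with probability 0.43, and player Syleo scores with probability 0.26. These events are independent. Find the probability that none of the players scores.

0.303696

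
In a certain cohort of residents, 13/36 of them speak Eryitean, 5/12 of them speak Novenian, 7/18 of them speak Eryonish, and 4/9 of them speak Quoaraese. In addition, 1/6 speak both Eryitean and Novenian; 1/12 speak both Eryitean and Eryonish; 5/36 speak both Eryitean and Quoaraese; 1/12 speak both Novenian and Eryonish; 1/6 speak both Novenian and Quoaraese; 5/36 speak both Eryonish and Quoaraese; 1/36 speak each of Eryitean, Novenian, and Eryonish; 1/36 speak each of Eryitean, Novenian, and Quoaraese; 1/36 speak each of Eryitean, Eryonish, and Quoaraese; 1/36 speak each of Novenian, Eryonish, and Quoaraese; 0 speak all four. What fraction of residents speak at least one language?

By inclusion-exclusion,
P(union) = 13/36 + 5/12 + 7/18 + 4/9 − 1/6 − 1/12 − 5/36 − 1/12 − 1/6 − 5/36 + 1/36 + 1/36 + 1/36 + 1/36 − 0 = 17/18

17/18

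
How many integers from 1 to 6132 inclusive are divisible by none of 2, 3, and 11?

1858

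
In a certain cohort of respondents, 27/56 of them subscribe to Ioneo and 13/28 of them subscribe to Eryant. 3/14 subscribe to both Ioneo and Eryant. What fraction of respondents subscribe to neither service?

15/56

Using inclusion–exclusion:
P(at least one) = 27/56 + 13/28 − 3/14 = 41/56
P(none) = 1 − 41/56 = 15/56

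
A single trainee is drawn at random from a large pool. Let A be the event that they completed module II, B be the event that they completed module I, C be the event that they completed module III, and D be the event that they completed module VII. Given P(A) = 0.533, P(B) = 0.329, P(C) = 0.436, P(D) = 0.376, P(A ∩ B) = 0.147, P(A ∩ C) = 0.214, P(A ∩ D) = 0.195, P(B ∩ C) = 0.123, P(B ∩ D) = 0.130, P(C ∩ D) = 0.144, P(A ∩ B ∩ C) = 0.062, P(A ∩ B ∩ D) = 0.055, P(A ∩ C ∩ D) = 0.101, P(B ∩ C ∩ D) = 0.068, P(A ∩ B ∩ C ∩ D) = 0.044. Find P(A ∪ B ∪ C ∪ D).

P(A ∪ B ∪ C ∪ D) = 0.533 + 0.329 + 0.436 + 0.376 − 0.147 − 0.214 − 0.195 − 0.123 − 0.130 − 0.144 + 0.062 + 0.055 + 0.101 + 0.068 − 0.044 = 0.963

0.963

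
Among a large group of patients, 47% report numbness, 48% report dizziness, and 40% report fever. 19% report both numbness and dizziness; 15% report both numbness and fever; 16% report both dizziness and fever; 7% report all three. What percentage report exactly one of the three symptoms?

Using the inclusion–exclusion count for exactly one event:
P(exactly one) = 47 + 48 + 40 − 2·19 − 2·15 − 2·16 + 3·7 = 56%

56%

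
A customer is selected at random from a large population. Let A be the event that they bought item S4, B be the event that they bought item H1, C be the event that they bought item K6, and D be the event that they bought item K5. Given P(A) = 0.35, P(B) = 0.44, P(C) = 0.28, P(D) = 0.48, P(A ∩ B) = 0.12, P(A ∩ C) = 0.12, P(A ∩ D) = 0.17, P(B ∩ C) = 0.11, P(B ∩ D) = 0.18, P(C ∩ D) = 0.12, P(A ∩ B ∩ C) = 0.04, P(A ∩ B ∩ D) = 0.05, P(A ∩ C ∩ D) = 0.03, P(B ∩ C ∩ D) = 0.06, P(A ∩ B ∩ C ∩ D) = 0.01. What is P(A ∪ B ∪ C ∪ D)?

By inclusion–exclusion:
P(A ∪ B ∪ C ∪ D) = 0.35 + 0.44 + 0.28 + 0.48 − 0.12 − 0.12 − 0.17 − 0.11 − 0.18 − 0.12 + 0.04 + 0.05 + 0.03 + 0.06 − 0.01 = 0.90

0.90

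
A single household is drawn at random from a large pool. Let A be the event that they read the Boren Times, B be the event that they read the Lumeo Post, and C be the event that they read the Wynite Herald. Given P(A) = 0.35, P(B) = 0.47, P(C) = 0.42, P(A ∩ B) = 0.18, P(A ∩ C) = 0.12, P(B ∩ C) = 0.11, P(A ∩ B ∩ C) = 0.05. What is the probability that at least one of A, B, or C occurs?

0.88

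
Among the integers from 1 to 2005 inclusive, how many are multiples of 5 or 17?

Using inclusion–exclusion:
⌊2005/5⌋ + ⌊2005/17⌋ − ⌊2005/85⌋ = 401 + 117 − 23 = 495

495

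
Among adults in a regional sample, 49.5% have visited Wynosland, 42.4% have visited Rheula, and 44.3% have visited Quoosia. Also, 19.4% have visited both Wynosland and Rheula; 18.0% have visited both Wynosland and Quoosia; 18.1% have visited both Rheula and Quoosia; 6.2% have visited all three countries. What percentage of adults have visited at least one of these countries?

P(at least one) = 49.5 + 42.4 + 44.3 − 19.4 − 18.0 − 18.1 + 6.2 = 86.9%

86.9%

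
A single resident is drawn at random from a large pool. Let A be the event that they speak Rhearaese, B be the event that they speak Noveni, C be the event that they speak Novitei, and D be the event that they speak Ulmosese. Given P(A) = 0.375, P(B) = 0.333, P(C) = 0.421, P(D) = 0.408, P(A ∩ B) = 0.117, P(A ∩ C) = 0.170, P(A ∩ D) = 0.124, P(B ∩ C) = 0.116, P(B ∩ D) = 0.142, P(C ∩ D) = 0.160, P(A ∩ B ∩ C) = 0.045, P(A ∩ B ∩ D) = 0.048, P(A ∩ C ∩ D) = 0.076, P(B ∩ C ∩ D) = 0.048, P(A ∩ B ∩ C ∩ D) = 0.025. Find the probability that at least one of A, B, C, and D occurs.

P(A ∪ B ∪ C ∪ D) = 0.375 + 0.333 + 0.421 + 0.408 − 0.117 − 0.170 − 0.124 − 0.116 − 0.142 − 0.160 + 0.045 + 0.048 + 0.076 + 0.048 − 0.025 = 0.900

0.900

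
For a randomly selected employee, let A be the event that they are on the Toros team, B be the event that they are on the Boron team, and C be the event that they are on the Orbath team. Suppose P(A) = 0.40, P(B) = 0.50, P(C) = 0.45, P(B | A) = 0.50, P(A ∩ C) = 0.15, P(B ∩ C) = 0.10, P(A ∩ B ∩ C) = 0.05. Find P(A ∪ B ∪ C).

P(A ∩ B) = P(A)·P(B|A) = 0.40 × 0.50 = 0.20
P(A ∪ B ∪ C) = 0.40 + 0.50 + 0.45 − 0.20 − 0.15 − 0.10 + 0.05 = 0.95

0.95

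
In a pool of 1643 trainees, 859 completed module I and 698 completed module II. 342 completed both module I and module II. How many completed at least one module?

By inclusion–exclusion:
|at least one| = 859 + 698 − 342 = 1215

1215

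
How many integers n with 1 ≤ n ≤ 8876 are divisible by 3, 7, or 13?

Inclusion–exclusion gives
2958 + 1268 + 682 − 422 − 227 − 97 + 32 = 4194

4194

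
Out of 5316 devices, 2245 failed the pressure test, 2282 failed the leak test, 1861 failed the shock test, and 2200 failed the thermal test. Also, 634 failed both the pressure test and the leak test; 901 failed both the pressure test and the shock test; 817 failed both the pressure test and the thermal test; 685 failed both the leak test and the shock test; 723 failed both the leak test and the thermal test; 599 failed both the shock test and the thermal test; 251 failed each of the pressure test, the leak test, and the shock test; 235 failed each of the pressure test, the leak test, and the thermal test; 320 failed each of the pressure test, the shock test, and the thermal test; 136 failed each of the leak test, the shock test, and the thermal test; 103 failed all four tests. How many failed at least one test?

5068

Inclusion–exclusion gives
|at least one| = 2245 + 2282 + 1861 + 2200 − 634 − 901 − 817 − 685 − 723 − 599 + 251 + 235 + 320 + 136 − 103 = 5068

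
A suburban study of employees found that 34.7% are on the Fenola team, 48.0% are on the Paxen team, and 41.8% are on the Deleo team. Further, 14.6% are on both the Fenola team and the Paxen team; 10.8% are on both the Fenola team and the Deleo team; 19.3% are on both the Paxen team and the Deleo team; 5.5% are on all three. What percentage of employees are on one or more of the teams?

Using inclusion–exclusion:
P(at least one) = 34.7 + 48.0 + 41.8 − 14.6 − 10.8 − 19.3 + 5.5 = 85.3%

85.3%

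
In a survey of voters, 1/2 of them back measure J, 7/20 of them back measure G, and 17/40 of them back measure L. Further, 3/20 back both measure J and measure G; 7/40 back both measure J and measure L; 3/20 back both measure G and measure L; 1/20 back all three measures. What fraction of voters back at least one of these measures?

Using inclusion–exclusion:
P(at least one) = 1/2 + 7/20 + 17/40 − 3/20 − 7/40 − 3/20 + 1/20 = 17/20

17/20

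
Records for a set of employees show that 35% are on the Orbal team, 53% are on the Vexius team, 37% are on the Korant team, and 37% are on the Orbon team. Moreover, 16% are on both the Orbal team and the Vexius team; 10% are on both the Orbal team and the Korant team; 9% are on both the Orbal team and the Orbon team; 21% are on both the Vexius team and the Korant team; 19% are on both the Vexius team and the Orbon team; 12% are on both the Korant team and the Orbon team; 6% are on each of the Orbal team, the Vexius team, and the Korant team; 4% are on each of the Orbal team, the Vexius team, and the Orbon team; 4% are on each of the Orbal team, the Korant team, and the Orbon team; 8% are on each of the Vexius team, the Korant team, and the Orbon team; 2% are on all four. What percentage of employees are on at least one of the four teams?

Apply inclusion-exclusion:
P(union) = 35 + 53 + 37 + 37 − 16 − 10 − 9 − 21 − 19 − 12 + 6 + 4 + 4 + 8 − 2 = 95%

95%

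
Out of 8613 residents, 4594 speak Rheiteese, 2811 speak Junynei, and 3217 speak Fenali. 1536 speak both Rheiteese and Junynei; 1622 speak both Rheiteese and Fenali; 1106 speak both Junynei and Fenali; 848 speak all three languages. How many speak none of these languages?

|union| = 4594 + 2811 + 3217 − 1536 − 1622 − 1106 + 848 = 7206
None: 8613 − 7206 = 1407

1407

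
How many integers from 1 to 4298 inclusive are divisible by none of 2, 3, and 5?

floor(4298/2) + floor(4298/3) + floor(4298/5) − floor(4298/6) − floor(4298/10) − floor(4298/15) + floor(4298/30) = 2149 + 1432 + 859 − 716 − 429 − 286 + 143 = 3152
4298 − 3152 = 1146

1146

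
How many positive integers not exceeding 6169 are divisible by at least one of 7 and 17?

Inclusion–exclusion gives
881 + 362 − 51 = 1192

1192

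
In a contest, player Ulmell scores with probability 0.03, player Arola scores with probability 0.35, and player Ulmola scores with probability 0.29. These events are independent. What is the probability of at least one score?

0.552345

Since the events are independent, P(none) is the product of the individual non-occurrence probabilities.
P(none) = (1 − 0.03) × (1 − 0.35) × (1 − 0.29) = 0.97 × 0.65 × 0.71 = 0.447655
P(at least one) = 1 − 0.447655 = 0.552345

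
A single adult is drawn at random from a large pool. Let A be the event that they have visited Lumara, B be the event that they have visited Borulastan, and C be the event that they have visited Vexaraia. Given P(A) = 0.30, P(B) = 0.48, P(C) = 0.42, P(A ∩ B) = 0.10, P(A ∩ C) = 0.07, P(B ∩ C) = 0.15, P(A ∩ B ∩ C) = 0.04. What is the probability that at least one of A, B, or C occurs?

P(A ∪ B ∪ C) = 0.30 + 0.48 + 0.42 − 0.10 − 0.07 − 0.15 + 0.04 = 0.92

0.92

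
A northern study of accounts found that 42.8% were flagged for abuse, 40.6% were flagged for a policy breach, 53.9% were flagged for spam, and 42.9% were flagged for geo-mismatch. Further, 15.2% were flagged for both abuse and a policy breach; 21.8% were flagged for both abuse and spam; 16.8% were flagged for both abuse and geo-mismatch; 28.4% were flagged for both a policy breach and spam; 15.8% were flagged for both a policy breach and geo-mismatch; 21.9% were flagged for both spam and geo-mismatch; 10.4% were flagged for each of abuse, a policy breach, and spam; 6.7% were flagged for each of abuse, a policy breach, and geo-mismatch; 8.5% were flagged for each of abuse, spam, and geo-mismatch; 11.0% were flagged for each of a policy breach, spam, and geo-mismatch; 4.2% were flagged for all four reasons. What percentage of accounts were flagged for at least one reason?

92.7%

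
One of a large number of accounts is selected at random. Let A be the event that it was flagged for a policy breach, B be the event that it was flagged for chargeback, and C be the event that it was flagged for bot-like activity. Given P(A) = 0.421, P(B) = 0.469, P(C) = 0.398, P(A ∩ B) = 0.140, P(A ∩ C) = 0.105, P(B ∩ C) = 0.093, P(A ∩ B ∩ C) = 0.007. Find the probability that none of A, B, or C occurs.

0.043

P(A ∪ B ∪ C) = 0.421 + 0.469 + 0.398 − 0.140 − 0.105 − 0.093 + 0.007 = 0.957
P(none) = 1 − 0.957 = 0.043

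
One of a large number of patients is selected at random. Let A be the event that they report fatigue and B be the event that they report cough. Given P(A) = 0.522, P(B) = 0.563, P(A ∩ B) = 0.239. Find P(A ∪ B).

By inclusion-exclusion,
P(A ∪ B) = 0.522 + 0.563 − 0.239 = 0.846

0.846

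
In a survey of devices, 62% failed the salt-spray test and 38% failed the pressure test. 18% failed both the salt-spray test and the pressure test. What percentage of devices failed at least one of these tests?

82%

P(union) = 62 + 38 − 18 = 82%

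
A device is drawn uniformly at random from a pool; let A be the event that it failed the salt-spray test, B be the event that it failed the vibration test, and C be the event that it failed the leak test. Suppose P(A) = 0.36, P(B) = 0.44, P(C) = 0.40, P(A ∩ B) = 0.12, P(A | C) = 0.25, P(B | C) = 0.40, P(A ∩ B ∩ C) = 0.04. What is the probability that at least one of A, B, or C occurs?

0.86

P(A ∩ C) = P(C)·P(A|C) = 0.40 × 0.25 = 0.10
P(B ∩ C) = P(C)·P(B|C) = 0.40 × 0.40 = 0.16
P(A ∪ B ∪ C) = 0.36 + 0.44 + 0.40 − 0.12 − 0.10 − 0.16 + 0.04 = 0.86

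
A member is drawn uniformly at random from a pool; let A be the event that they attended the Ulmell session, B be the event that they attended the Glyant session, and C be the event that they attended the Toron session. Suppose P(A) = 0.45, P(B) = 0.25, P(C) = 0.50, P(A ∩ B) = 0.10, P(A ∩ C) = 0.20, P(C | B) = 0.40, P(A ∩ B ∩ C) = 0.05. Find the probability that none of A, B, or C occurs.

P(B ∩ C) = P(B)·P(C|B) = 0.25 × 0.40 = 0.10
Inclusion–exclusion gives
P(A ∪ B ∪ C) = 0.45 + 0.25 + 0.50 − 0.10 − 0.20 − 0.10 + 0.05 = 0.85
P(none) = 1 − 0.85 = 0.15

0.15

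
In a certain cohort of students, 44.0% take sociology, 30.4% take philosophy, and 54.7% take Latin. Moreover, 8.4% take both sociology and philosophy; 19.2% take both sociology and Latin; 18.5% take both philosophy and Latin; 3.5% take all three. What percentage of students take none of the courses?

13.5%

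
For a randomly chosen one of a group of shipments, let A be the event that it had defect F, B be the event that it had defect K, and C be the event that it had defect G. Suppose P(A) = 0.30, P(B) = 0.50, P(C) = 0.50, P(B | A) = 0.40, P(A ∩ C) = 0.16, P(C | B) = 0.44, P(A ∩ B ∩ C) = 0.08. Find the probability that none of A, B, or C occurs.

P(A ∩ B) = P(A)·P(B|A) = 0.30 × 0.40 = 0.12
P(B ∩ C) = P(B)·P(C|B) = 0.50 × 0.44 = 0.22
By inclusion–exclusion:
P(A ∪ B ∪ C) = 0.30 + 0.50 + 0.50 − 0.12 − 0.16 − 0.22 + 0.08 = 0.88
P(none) = 1 − 0.88 = 0.12

0.12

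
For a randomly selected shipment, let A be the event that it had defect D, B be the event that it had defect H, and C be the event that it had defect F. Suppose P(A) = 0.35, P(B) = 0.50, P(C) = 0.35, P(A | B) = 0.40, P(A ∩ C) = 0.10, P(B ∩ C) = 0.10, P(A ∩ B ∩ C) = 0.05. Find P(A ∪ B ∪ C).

0.85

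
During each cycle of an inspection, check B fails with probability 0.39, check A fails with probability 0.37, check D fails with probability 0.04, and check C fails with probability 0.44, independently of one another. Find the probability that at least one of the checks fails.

Independence gives P(none) = ∏(1 − pᵢ).
P(none) = (1 − 0.39) × (1 − 0.37) × (1 − 0.04) × (1 − 0.44) = 0.61 × 0.63 × 0.96 × 0.56 = 0.20659968
P(at least one) = 1 − 0.20659968 = 0.79340032

0.79340032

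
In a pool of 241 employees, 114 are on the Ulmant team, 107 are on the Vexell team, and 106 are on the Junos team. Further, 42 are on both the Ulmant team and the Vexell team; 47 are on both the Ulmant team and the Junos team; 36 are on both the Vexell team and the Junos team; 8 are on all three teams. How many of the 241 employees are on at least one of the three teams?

210

Inclusion–exclusion gives
N(≥1) = 114 + 107 + 106 − 42 − 47 − 36 + 8 = 210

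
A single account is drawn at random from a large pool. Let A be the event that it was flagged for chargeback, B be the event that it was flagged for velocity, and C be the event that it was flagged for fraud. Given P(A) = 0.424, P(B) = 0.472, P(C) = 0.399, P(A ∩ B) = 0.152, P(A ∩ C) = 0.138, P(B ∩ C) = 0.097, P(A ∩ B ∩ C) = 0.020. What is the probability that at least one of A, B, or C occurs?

0.928

Inclusion–exclusion gives
P(A ∪ B ∪ C) = 0.424 + 0.472 + 0.399 − 0.152 − 0.138 − 0.097 + 0.020 = 0.928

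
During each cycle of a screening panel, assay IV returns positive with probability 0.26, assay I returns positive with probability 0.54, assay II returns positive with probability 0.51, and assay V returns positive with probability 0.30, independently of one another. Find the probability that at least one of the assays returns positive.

Independence gives P(none) = ∏(1 − pᵢ).
P(none) = (1 − 0.26) × (1 − 0.54) × (1 − 0.51) × (1 − 0.30) = 0.74 × 0.46 × 0.49 × 0.70 = 0.1167572
P(at least one) = 1 − 0.1167572 = 0.8832428

0.8832428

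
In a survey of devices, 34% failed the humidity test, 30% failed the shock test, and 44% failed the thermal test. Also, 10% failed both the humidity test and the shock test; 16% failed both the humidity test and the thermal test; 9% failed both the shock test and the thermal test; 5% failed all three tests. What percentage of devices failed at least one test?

78%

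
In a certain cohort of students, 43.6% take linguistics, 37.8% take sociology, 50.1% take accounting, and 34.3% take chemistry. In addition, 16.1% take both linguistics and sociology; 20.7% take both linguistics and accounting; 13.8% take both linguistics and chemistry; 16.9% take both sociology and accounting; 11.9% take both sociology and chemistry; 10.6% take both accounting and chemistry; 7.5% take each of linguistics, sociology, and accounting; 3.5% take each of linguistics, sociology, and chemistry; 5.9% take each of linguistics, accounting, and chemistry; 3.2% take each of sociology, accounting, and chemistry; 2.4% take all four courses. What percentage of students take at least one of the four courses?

93.5%

By inclusion-exclusion,
P(union) = 43.6 + 37.8 + 50.1 + 34.3 − 16.1 − 20.7 − 13.8 − 16.9 − 11.9 − 10.6 + 7.5 + 3.5 + 5.9 + 3.2 − 2.4 = 93.5%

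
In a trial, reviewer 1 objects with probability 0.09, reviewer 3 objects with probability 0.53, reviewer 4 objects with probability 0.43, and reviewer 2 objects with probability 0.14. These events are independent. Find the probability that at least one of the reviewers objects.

0.79034146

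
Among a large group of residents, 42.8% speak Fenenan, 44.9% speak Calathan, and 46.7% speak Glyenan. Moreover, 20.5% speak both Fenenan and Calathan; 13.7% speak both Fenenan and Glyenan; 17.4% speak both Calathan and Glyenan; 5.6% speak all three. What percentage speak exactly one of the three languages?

P(exactly one) = 42.8 + 44.9 + 46.7 − 2·20.5 − 2·13.7 − 2·17.4 + 3·5.6 = 48.0%

48.0%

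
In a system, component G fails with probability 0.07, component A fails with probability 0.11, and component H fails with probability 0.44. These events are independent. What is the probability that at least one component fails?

0.536488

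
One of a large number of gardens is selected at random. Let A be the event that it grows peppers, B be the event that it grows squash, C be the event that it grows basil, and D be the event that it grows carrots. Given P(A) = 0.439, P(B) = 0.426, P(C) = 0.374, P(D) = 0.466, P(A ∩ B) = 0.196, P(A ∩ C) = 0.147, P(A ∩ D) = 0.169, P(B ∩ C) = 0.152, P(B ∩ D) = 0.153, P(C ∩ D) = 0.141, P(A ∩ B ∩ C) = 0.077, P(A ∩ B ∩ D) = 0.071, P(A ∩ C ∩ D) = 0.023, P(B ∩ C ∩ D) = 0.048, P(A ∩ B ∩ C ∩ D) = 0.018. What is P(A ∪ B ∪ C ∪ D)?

0.948

By inclusion–exclusion:
P(A ∪ B ∪ C ∪ D) = 0.439 + 0.426 + 0.374 + 0.466 − 0.196 − 0.147 − 0.169 − 0.152 − 0.153 − 0.141 + 0.077 + 0.071 + 0.023 + 0.048 − 0.018 = 0.948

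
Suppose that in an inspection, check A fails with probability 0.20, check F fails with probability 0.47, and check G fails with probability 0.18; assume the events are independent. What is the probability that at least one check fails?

0.65232

P(none) = (1 − 0.20) × (1 − 0.47) × (1 − 0.18) = 0.80 × 0.53 × 0.82 = 0.34768
P(at least one) = 1 − 0.34768 = 0.65232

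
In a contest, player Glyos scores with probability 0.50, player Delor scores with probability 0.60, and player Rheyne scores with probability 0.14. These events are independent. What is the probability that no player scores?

0.172

P(none) = (1 − 0.50) × (1 − 0.60) × (1 − 0.14) = 0.50 × 0.40 × 0.86 = 0.172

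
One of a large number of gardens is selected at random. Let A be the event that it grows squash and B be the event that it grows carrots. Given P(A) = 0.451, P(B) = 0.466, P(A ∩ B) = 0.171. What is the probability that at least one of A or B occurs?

0.746

Inclusion–exclusion gives
P(A ∪ B) = 0.451 + 0.466 − 0.171 = 0.746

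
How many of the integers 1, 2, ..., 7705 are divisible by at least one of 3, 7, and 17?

3561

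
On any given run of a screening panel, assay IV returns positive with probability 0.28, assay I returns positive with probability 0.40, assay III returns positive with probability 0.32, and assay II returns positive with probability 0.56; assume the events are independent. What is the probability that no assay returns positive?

P(none) = (1 − 0.28) × (1 − 0.40) × (1 − 0.32) × (1 − 0.56) = 0.72 × 0.60 × 0.68 × 0.44 = 0.1292544

0.1292544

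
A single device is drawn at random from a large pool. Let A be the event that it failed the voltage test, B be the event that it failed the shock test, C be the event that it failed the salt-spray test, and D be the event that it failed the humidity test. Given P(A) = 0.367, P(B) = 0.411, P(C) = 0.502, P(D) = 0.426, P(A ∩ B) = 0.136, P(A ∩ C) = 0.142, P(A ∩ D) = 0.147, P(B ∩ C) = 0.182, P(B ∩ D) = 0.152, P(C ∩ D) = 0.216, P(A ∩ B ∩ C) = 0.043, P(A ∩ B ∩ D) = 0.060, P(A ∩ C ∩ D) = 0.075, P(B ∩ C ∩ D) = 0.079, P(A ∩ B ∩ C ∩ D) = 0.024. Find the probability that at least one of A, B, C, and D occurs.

0.964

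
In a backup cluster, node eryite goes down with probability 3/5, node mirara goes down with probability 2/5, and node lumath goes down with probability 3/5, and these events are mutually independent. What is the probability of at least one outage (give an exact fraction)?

113/125

P(none) = (1 − 3/5) × (1 − 2/5) × (1 − 3/5) = 2/5 × 3/5 × 2/5 = 12/125
P(at least one) = 1 − 12/125 = 113/125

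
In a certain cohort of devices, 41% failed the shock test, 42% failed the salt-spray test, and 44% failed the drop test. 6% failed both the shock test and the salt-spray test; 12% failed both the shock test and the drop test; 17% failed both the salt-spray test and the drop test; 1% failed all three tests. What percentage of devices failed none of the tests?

By inclusion–exclusion:
P(≥1) = 41 + 42 + 44 − 6 − 12 − 17 + 1 = 93%
P(none) = 100% − 93% = 7%

7%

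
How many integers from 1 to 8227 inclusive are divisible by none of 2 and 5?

Apply inclusion-exclusion:
4113 + 1645 − 822 = 4936
8227 − 4936 = 3291

3291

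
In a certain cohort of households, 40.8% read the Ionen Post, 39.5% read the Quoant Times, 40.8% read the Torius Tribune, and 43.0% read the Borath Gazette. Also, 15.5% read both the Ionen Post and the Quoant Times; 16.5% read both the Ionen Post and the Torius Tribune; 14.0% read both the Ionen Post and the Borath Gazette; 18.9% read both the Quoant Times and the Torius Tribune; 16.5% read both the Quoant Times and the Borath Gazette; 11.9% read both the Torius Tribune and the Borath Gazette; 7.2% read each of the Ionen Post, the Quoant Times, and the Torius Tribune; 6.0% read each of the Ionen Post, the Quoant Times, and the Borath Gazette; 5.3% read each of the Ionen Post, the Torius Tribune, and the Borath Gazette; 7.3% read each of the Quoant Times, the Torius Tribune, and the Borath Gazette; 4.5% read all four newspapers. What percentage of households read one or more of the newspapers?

92.1%

P(≥1) = 40.8 + 39.5 + 40.8 + 43.0 − 15.5 − 16.5 − 14.0 − 18.9 − 16.5 − 11.9 + 7.2 + 6.0 + 5.3 + 7.3 − 4.5 = 92.1%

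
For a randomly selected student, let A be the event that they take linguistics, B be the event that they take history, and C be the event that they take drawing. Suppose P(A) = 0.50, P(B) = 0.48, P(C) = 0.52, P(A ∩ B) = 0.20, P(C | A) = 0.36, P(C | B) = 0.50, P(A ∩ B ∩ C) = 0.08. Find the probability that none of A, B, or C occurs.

P(A ∩ C) = P(A)·P(C|A) = 0.50 × 0.36 = 0.18
P(B ∩ C) = P(B)·P(C|B) = 0.48 × 0.50 = 0.24
P(A ∪ B ∪ C) = 0.50 + 0.48 + 0.52 − 0.20 − 0.18 − 0.24 + 0.08 = 0.96
P(none) = 1 − 0.96 = 0.04

0.04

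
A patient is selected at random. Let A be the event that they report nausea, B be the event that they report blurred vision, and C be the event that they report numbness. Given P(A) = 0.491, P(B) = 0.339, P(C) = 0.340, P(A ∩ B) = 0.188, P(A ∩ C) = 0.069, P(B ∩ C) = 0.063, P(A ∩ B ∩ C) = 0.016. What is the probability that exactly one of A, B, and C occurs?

By inclusion–exclusion (exactly-one form):
P(exactly one) = 0.491 + 0.339 + 0.340 − 2·0.188 − 2·0.069 − 2·0.063 + 3·0.016 = 0.578

0.578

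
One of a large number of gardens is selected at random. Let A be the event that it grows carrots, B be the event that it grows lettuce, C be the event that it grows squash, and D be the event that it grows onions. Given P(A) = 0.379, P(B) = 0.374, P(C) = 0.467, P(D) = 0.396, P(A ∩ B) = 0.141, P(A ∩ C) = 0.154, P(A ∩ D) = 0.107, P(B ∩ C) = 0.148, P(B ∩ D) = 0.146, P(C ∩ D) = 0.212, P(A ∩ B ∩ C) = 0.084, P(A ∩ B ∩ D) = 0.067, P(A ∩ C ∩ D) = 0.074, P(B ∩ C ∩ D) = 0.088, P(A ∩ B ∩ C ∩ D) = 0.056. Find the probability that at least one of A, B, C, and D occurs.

0.965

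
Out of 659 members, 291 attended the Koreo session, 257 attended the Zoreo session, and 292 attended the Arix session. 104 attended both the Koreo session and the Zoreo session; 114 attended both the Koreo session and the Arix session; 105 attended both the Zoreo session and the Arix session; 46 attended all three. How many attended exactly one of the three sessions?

332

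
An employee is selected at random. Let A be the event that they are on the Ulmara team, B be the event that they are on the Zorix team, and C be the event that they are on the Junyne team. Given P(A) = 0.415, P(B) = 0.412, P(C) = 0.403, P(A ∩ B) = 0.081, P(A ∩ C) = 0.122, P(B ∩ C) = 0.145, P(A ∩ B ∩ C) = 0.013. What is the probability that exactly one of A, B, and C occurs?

0.573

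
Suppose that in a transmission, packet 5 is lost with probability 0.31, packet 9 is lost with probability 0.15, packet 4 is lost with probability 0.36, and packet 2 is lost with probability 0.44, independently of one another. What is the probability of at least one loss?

0.7897984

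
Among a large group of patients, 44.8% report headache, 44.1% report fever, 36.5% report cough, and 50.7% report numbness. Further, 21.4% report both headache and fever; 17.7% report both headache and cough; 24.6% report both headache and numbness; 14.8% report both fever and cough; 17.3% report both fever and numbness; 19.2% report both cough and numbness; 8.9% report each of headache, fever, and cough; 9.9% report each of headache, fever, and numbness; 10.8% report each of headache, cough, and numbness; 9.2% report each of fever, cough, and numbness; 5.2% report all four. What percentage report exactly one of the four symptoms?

41.7%

P(exactly one) = 44.8 + 44.1 + 36.5 + 50.7 − 2·21.4 − 2·17.7 − 2·24.6 − 2·14.8 − 2·17.3 − 2·19.2 + 3·8.9 + 3·9.9 + 3·10.8 + 3·9.2 − 4·5.2 = 41.7%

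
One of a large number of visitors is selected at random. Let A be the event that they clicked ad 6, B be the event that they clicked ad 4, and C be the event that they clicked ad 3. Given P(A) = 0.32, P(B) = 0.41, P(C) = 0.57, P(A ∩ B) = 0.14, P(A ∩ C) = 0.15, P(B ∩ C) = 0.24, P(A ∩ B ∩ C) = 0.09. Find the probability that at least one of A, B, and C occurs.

0.86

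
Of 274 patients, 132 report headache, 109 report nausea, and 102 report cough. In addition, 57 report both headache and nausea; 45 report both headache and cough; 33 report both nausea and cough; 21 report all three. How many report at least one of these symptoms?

229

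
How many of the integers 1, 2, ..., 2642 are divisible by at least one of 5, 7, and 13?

By inclusion–exclusion:
528 + 377 + 203 − 75 − 40 − 29 + 5 = 969

969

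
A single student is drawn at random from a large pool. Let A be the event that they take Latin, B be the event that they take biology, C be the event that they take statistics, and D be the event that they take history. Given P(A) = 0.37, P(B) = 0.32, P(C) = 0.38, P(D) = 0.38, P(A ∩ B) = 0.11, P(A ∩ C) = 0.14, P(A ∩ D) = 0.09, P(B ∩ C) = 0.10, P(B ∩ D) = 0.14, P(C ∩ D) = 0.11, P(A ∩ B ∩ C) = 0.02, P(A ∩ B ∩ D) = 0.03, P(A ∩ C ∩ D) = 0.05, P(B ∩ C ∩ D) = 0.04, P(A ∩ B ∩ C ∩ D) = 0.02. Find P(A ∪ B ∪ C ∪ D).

Using inclusion–exclusion:
P(A ∪ B ∪ C ∪ D) = 0.37 + 0.32 + 0.38 + 0.38 − 0.11 − 0.14 − 0.09 − 0.10 − 0.14 − 0.11 + 0.02 + 0.03 + 0.05 + 0.04 − 0.02 = 0.88

0.88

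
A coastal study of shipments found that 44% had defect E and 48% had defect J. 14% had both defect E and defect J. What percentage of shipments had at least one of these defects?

78%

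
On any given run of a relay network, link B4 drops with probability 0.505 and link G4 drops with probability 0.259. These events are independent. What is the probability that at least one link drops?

0.633205

P(none) = (1 − 0.505) × (1 − 0.259) = 0.495 × 0.741 = 0.366795
P(at least one) = 1 − 0.366795 = 0.633205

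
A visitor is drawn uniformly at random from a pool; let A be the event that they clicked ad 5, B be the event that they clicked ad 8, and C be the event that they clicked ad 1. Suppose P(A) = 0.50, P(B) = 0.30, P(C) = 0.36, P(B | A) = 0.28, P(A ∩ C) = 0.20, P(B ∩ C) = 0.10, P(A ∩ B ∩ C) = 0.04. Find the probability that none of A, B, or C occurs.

P(A ∩ B) = P(A)·P(B|A) = 0.50 × 0.28 = 0.14
By inclusion-exclusion,
P(A ∪ B ∪ C) = 0.50 + 0.30 + 0.36 − 0.14 − 0.20 − 0.10 + 0.04 = 0.76
P(none) = 1 − 0.76 = 0.24

0.24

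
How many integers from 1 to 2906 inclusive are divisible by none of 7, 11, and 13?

2090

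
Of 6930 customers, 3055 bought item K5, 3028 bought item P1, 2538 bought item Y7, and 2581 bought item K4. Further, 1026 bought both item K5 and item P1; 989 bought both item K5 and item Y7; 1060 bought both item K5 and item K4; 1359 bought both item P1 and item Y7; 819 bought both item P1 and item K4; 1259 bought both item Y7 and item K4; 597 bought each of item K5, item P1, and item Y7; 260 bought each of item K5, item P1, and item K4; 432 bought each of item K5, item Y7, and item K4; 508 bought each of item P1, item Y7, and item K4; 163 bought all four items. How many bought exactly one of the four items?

|exactly one| = 3055 + 3028 + 2538 + 2581 − 2·1026 − 2·989 − 2·1060 − 2·1359 − 2·819 − 2·1259 + 3·597 + 3·260 + 3·432 + 3·508 − 4·163 = 2917

2917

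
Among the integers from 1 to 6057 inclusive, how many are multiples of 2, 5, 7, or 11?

4169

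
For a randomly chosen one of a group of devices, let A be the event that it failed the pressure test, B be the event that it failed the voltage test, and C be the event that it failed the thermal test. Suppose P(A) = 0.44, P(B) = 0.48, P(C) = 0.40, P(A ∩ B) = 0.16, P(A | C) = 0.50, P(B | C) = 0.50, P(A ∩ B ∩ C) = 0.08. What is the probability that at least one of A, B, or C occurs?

0.84

P(A ∩ C) = P(C)·P(A|C) = 0.40 × 0.50 = 0.20
P(B ∩ C) = P(C)·P(B|C) = 0.40 × 0.50 = 0.20
Using inclusion–exclusion:
P(A ∪ B ∪ C) = 0.44 + 0.48 + 0.40 − 0.16 − 0.20 − 0.20 + 0.08 = 0.84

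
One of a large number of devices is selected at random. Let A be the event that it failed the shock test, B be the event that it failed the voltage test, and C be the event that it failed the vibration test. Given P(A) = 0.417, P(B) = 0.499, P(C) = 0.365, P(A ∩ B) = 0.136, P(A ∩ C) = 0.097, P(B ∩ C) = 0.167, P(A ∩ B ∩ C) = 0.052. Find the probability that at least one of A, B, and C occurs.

Inclusion–exclusion gives
P(A ∪ B ∪ C) = 0.417 + 0.499 + 0.365 − 0.136 − 0.097 − 0.167 + 0.052 = 0.933

0.933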